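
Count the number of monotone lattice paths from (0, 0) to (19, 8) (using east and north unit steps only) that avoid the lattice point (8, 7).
Number of paths = 2142855

Total paths from (0, 0) to (19, 8): C(27, 19) = 2220075. Paths through (8, 7): (paths (0, 0) → (8, 7)) × (paths (8, 7) → (19, 8)) = C(15, 8) · C(12, 11) = 6435 · 12 = 77220. Avoidance count = 2220075 − 77220 = 2142855.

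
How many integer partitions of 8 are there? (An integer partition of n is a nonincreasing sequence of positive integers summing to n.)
p(8) = 22

List all partitions of 8: 8, 7+1, 6+2, 6+1+1, 5+3, 5+2+1, 5+1+1+1, 4+4, 4+3+1, 4+2+2, 4+2+1+1, 4+1+1+1+1, 3+3+2, 3+3+1+1, 3+2+2+1, 3+2+1+1+1, 3+1+1+1+1+1, 2+2+2+2, 2+2+2+1+1, 2+2+1+1+1+1, 2+1+1+1+1+1+1, 1+1+1+1+1+1+1+1. Counting them gives p(8) = 22.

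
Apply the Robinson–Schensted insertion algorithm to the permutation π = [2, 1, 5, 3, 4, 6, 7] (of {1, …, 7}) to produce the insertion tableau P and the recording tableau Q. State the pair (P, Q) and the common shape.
P = [1, 3, 4, 6, 7] / [2, 5];  Q = [1, 3, 5, 6, 7] / [2, 4];  common shape = (5, 2)

Row-insert the values π_1, π_2, … into P one at a time, bumping the leftmost entry strictly greater than the inserted value down to the next row. The recording tableau Q records, in position (i, j), the step at which that cell was added to P.
  Insert 2 (step 1): P = [2];  Q = [1]
  Insert 1 (step 2): P = [1] / [2];  Q = [1] / [2]
  Insert 5 (step 3): P = [1, 5] / [2];  Q = [1, 3] / [2]
  Insert 3 (step 4): P = [1, 3] / [2, 5];  Q = [1, 3] / [2, 4]
  Insert 4 (step 5): P = [1, 3, 4] / [2, 5];  Q = [1, 3, 5] / [2, 4]
  Insert 6 (step 6): P = [1, 3, 4, 6] / [2, 5];  Q = [1, 3, 5, 6] / [2, 4]
  Insert 7 (step 7): P = [1, 3, 4, 6, 7] / [2, 5];  Q = [1, 3, 5, 6, 7] / [2, 4]
Final shape: (5, 2).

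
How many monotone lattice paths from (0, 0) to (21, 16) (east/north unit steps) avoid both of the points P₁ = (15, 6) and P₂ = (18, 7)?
Number of paths = 12383226878

Inclusion–exclusion. Total paths: C(37, 21) = 12875774670. Through P₁: C(21, 15)·C(16, 6) = 434546112. Through P₂: C(25, 18)·C(12, 3) = 105754000. Since P₁ is strictly southwest of P₂, a monotone path through both must visit P₁ then P₂; paths through both = C(21, 15)·C(4, 3)·C(12, 3) = 47752320. Avoid both = 12875774670 − 434546112 − 105754000 + 47752320 = 12383226878.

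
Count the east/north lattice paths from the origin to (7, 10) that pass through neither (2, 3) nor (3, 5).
Number of paths = 8252

Inclusion–exclusion. Total paths: C(17, 7) = 19448. Through P₁: C(5, 2)·C(12, 5) = 7920. Through P₂: C(8, 3)·C(9, 4) = 7056. Since P₁ is strictly southwest of P₂, a monotone path through both must visit P₁ then P₂; paths through both = C(5, 2)·C(3, 1)·C(9, 4) = 3780. Avoid both = 19448 − 7920 − 7056 + 3780 = 8252.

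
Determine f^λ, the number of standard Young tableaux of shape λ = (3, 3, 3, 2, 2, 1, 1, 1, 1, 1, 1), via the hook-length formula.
# SYT of shape (3, 3, 3, 2, 2, 1, 1, 1, 1, 1, 1) = 949620

Hook-length formula: f^λ = n! / Π hook(c), product over all cells c of the Young diagram. For λ = (3, 3, 3, 2, 2, 1, 1, 1, 1, 1, 1), n = 19 boxes. Hook lengths by row (left-to-right, top-to-bottom): [13, 6, 3]; [12, 5, 2]; [11, 4, 1]; [9, 2]; [8, 1]; [6]; [5]; [4]; [3]; [2]; [1]. Product of hooks = 128098713600. So f^λ = 19! / 128098713600 = 121645100408832000 / 128098713600 = 949620.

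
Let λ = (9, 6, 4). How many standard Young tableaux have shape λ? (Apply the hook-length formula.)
# SYT of shape (9, 6, 4) = 2116296

Hook-length formula: f^λ = n! / Π hook(c), product over all cells c of the Young diagram. For λ = (9, 6, 4), n = 19 boxes. Hook lengths by row (left-to-right, top-to-bottom): [11, 10, 9, 8, 6, 5, 3, 2, 1]; [7, 6, 5, 4, 2, 1]; [4, 3, 2, 1]. Product of hooks = 57480192000. So f^λ = 19! / 57480192000 = 121645100408832000 / 57480192000 = 2116296.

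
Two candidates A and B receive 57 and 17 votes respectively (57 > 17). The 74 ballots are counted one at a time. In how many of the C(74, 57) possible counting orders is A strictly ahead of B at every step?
Strict-lead orderings = 12404138972881440

Total orderings of the 74 votes with 57 for A: C(74, 57) = 22947657099830664. By the Bertrand ballot formula (Cycle Lemma / reflection principle), the number of orderings in which A is strictly ahead of B throughout is (p − q)/(p + q) · C(p + q, p) = (57 − 17)/(57 + 17) · 22947657099830664 = 12404138972881440.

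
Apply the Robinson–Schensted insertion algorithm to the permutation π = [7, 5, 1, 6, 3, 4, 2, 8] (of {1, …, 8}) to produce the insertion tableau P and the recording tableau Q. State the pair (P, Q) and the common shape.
P = [1, 2, 4, 8] / [3, 6] / [5] / [7];  Q = [1, 4, 6, 8] / [2, 5] / [3] / [7];  common shape = (4, 2, 1, 1)

Row-insert the values π_1, π_2, … into P one at a time, bumping the leftmost entry strictly greater than the inserted value down to the next row. The recording tableau Q records, in position (i, j), the step at which that cell was added to P.
  Insert 7 (step 1): P = [7];  Q = [1]
  Insert 5 (step 2): P = [5] / [7];  Q = [1] / [2]
  Insert 1 (step 3): P = [1] / [5] / [7];  Q = [1] / [2] / [3]
  Insert 6 (step 4): P = [1, 6] / [5] / [7];  Q = [1, 4] / [2] / [3]
  Insert 3 (step 5): P = [1, 3] / [5, 6] / [7];  Q = [1, 4] / [2, 5] / [3]
  Insert 4 (step 6): P = [1, 3, 4] / [5, 6] / [7];  Q = [1, 4, 6] / [2, 5] / [3]
  Insert 2 (step 7): P = [1, 2, 4] / [3, 6] / [5] / [7];  Q = [1, 4, 6] / [2, 5] / [3] / [7]
  Insert 8 (step 8): P = [1, 2, 4, 8] / [3, 6] / [5] / [7];  Q = [1, 4, 6, 8] / [2, 5] / [3] / [7]
Final shape: (4, 2, 1, 1).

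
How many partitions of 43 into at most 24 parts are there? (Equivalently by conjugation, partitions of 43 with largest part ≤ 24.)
p(43, parts ≤ 24) = 61664

Use the recurrence p(n, m) = p(n, m−1) + p(n−m, m): either the largest part is < m (count p(n, m−1)) or the largest part is exactly m (remove one copy of m, count p(n−m, m)). With p(0, ·) = 1 this gives p(43, parts ≤ 24) = 61664. (By conjugating Young diagrams, this also counts partitions of 43 into at most 24 parts.)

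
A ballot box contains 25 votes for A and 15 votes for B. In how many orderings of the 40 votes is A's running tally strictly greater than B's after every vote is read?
Strict-lead orderings = 10056336264

Total orderings of the 40 votes with 25 for A: C(40, 25) = 40225345056. By the Bertrand ballot formula (Cycle Lemma / reflection principle), the number of orderings in which A is strictly ahead of B throughout is (p − q)/(p + q) · C(p + q, p) = (25 − 15)/(25 + 15) · 40225345056 = 10056336264.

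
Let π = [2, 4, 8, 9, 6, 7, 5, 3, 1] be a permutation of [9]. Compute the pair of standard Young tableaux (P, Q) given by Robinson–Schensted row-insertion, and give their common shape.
P = [1, 3, 5, 7] / [2, 9] / [4] / [6] / [8];  Q = [1, 2, 3, 4] / [5, 6] / [7] / [8] / [9];  common shape = (4, 2, 1, 1, 1)

Row-insert the values π_1, π_2, … into P one at a time, bumping the leftmost entry strictly greater than the inserted value down to the next row. The recording tableau Q records, in position (i, j), the step at which that cell was added to P.
  Insert 2 (step 1): P = [2];  Q = [1]
  Insert 4 (step 2): P = [2, 4];  Q = [1, 2]
  Insert 8 (step 3): P = [2, 4, 8];  Q = [1, 2, 3]
  Insert 9 (step 4): P = [2, 4, 8, 9];  Q = [1, 2, 3, 4]
  Insert 6 (step 5): P = [2, 4, 6, 9] / [8];  Q = [1, 2, 3, 4] / [5]
  Insert 7 (step 6): P = [2, 4, 6, 7] / [8, 9];  Q = [1, 2, 3, 4] / [5, 6]
  Insert 5 (step 7): P = [2, 4, 5, 7] / [6, 9] / [8];  Q = [1, 2, 3, 4] / [5, 6] / [7]
  Insert 3 (step 8): P = [2, 3, 5, 7] / [4, 9] / [6] / [8];  Q = [1, 2, 3, 4] / [5, 6] / [7] / [8]
  Insert 1 (step 9): P = [1, 3, 5, 7] / [2, 9] / [4] / [6] / [8];  Q = [1, 2, 3, 4] / [5, 6] / [7] / [8] / [9]
Final shape: (4, 2, 1, 1, 1).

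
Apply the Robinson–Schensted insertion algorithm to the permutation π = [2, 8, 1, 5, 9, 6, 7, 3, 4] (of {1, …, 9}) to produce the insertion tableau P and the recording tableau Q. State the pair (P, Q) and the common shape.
P = [1, 3, 4, 7] / [2, 5, 6] / [8, 9];  Q = [1, 2, 5, 7] / [3, 4, 6] / [8, 9];  common shape = (4, 3, 2)

Row-insert the values π_1, π_2, … into P one at a time, bumping the leftmost entry strictly greater than the inserted value down to the next row. The recording tableau Q records, in position (i, j), the step at which that cell was added to P.
  Insert 2 (step 1): P = [2];  Q = [1]
  Insert 8 (step 2): P = [2, 8];  Q = [1, 2]
  Insert 1 (step 3): P = [1, 8] / [2];  Q = [1, 2] / [3]
  Insert 5 (step 4): P = [1, 5] / [2, 8];  Q = [1, 2] / [3, 4]
  Insert 9 (step 5): P = [1, 5, 9] / [2, 8];  Q = [1, 2, 5] / [3, 4]
  Insert 6 (step 6): P = [1, 5, 6] / [2, 8, 9];  Q = [1, 2, 5] / [3, 4, 6]
  Insert 7 (step 7): P = [1, 5, 6, 7] / [2, 8, 9];  Q = [1, 2, 5, 7] / [3, 4, 6]
  Insert 3 (step 8): P = [1, 3, 6, 7] / [2, 5, 9] / [8];  Q = [1, 2, 5, 7] / [3, 4, 6] / [8]
  Insert 4 (step 9): P = [1, 3, 4, 7] / [2, 5, 6] / [8, 9];  Q = [1, 2, 5, 7] / [3, 4, 6] / [8, 9]
Final shape: (4, 3, 2).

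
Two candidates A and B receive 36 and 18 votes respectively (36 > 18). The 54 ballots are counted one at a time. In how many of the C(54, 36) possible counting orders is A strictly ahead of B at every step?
Strict-lead orderings = 32308782859535

Total orderings of the 54 votes with 36 for A: C(54, 36) = 96926348578605. By the Bertrand ballot formula (Cycle Lemma / reflection principle), the number of orderings in which A is strictly ahead of B throughout is (p − q)/(p + q) · C(p + q, p) = (36 − 18)/(36 + 18) · 96926348578605 = 32308782859535.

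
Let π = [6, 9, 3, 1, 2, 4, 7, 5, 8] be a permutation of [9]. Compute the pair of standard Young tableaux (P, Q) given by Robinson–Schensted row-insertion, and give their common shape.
P = [1, 2, 4, 5, 8] / [3, 7] / [6, 9];  Q = [1, 2, 6, 7, 9] / [3, 5] / [4, 8];  common shape = (5, 2, 2)

Row-insert the values π_1, π_2, … into P one at a time, bumping the leftmost entry strictly greater than the inserted value down to the next row. The recording tableau Q records, in position (i, j), the step at which that cell was added to P.
  Insert 6 (step 1): P = [6];  Q = [1]
  Insert 9 (step 2): P = [6, 9];  Q = [1, 2]
  Insert 3 (step 3): P = [3, 9] / [6];  Q = [1, 2] / [3]
  Insert 1 (step 4): P = [1, 9] / [3] / [6];  Q = [1, 2] / [3] / [4]
  Insert 2 (step 5): P = [1, 2] / [3, 9] / [6];  Q = [1, 2] / [3, 5] / [4]
  Insert 4 (step 6): P = [1, 2, 4] / [3, 9] / [6];  Q = [1, 2, 6] / [3, 5] / [4]
  Insert 7 (step 7): P = [1, 2, 4, 7] / [3, 9] / [6];  Q = [1, 2, 6, 7] / [3, 5] / [4]
  Insert 5 (step 8): P = [1, 2, 4, 5] / [3, 7] / [6, 9];  Q = [1, 2, 6, 7] / [3, 5] / [4, 8]
  Insert 8 (step 9): P = [1, 2, 4, 5, 8] / [3, 7] / [6, 9];  Q = [1, 2, 6, 7, 9] / [3, 5] / [4, 8]
Final shape: (5, 2, 2).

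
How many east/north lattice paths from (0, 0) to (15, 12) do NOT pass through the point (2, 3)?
Number of paths = 12409660

Total paths from (0, 0) to (15, 12): C(27, 15) = 17383860. Paths through (2, 3): (paths (0, 0) → (2, 3)) × (paths (2, 3) → (15, 12)) = C(5, 2) · C(22, 13) = 10 · 497420 = 4974200. Avoidance count = 17383860 − 4974200 = 12409660.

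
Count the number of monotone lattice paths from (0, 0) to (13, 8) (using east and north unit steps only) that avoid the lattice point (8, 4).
Number of paths = 141120

Total paths from (0, 0) to (13, 8): C(21, 13) = 203490. Paths through (8, 4): (paths (0, 0) → (8, 4)) × (paths (8, 4) → (13, 8)) = C(12, 8) · C(9, 5) = 495 · 126 = 62370. Avoidance count = 203490 − 62370 = 141120.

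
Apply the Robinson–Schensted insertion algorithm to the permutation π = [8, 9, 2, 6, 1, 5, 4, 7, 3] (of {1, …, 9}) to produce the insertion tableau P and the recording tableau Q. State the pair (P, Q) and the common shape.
P = [1, 3, 7] / [2, 4] / [5, 9] / [6] / [8];  Q = [1, 2, 8] / [3, 4] / [5, 6] / [7] / [9];  common shape = (3, 2, 2, 1, 1)

Row-insert the values π_1, π_2, … into P one at a time, bumping the leftmost entry strictly greater than the inserted value down to the next row. The recording tableau Q records, in position (i, j), the step at which that cell was added to P.
  Insert 8 (step 1): P = [8];  Q = [1]
  Insert 9 (step 2): P = [8, 9];  Q = [1, 2]
  Insert 2 (step 3): P = [2, 9] / [8];  Q = [1, 2] / [3]
  Insert 6 (step 4): P = [2, 6] / [8, 9];  Q = [1, 2] / [3, 4]
  Insert 1 (step 5): P = [1, 6] / [2, 9] / [8];  Q = [1, 2] / [3, 4] / [5]
  Insert 5 (step 6): P = [1, 5] / [2, 6] / [8, 9];  Q = [1, 2] / [3, 4] / [5, 6]
  Insert 4 (step 7): P = [1, 4] / [2, 5] / [6, 9] / [8];  Q = [1, 2] / [3, 4] / [5, 6] / [7]
  Insert 7 (step 8): P = [1, 4, 7] / [2, 5] / [6, 9] / [8];  Q = [1, 2, 8] / [3, 4] / [5, 6] / [7]
  Insert 3 (step 9): P = [1, 3, 7] / [2, 4] / [5, 9] / [6] / [8];  Q = [1, 2, 8] / [3, 4] / [5, 6] / [7] / [9]
Final shape: (3, 2, 2, 1, 1).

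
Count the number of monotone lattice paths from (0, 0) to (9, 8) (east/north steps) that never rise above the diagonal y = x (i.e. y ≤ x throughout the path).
Number of paths = 4862

By the reflection principle (André's argument), the number of monotone paths to (9, 8) with n ≤ m that never go above y = x is C(17, 9) − C(17, 10) = 24310 − 19448 = 4862.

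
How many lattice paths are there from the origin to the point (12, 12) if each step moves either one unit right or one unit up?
Number of paths = 2704156

A monotone lattice path from (0, 0) to (12, 12) consists of 12 east steps and 12 north steps in some order, so it is determined by which 12 of the 24 steps are east. The count is C(24, 12) = 2704156.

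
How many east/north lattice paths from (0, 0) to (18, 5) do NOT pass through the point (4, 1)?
Number of paths = 18349

Total paths from (0, 0) to (18, 5): C(23, 18) = 33649. Paths through (4, 1): (paths (0, 0) → (4, 1)) × (paths (4, 1) → (18, 5)) = C(5, 4) · C(18, 14) = 5 · 3060 = 15300. Avoidance count = 33649 − 15300 = 18349.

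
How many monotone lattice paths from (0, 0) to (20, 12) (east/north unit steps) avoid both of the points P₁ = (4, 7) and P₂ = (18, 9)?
Number of paths = 172605420

Inclusion–exclusion. Total paths: C(32, 20) = 225792840. Through P₁: C(11, 4)·C(21, 16) = 6715170. Through P₂: C(27, 18)·C(5, 2) = 46868250. Since P₁ is strictly southwest of P₂, a monotone path through both must visit P₁ then P₂; paths through both = C(11, 4)·C(16, 14)·C(5, 2) = 396000. Avoid both = 225792840 − 6715170 − 46868250 + 396000 = 172605420.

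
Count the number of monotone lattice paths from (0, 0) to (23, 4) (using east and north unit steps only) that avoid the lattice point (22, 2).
Number of paths = 16722

Total paths from (0, 0) to (23, 4): C(27, 23) = 17550. Paths through (22, 2): (paths (0, 0) → (22, 2)) × (paths (22, 2) → (23, 4)) = C(24, 22) · C(3, 1) = 276 · 3 = 828. Avoidance count = 17550 − 828 = 16722.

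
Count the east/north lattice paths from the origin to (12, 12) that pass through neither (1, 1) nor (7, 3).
Number of paths = 1165164

Inclusion–exclusion. Total paths: C(24, 12) = 2704156. Through P₁: C(2, 1)·C(22, 11) = 1410864. Through P₂: C(10, 7)·C(14, 5) = 240240. Since P₁ is strictly southwest of P₂, a monotone path through both must visit P₁ then P₂; paths through both = C(2, 1)·C(8, 6)·C(14, 5) = 112112. Avoid both = 2704156 − 1410864 − 240240 + 112112 = 1165164.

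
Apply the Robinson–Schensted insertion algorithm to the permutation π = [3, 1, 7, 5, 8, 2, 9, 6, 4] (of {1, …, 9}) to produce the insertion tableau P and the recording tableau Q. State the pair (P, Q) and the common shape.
P = [1, 2, 4, 9] / [3, 5, 6] / [7, 8];  Q = [1, 3, 5, 7] / [2, 4, 8] / [6, 9];  common shape = (4, 3, 2)

Row-insert the values π_1, π_2, … into P one at a time, bumping the leftmost entry strictly greater than the inserted value down to the next row. The recording tableau Q records, in position (i, j), the step at which that cell was added to P.
  Insert 3 (step 1): P = [3];  Q = [1]
  Insert 1 (step 2): P = [1] / [3];  Q = [1] / [2]
  Insert 7 (step 3): P = [1, 7] / [3];  Q = [1, 3] / [2]
  Insert 5 (step 4): P = [1, 5] / [3, 7];  Q = [1, 3] / [2, 4]
  Insert 8 (step 5): P = [1, 5, 8] / [3, 7];  Q = [1, 3, 5] / [2, 4]
  Insert 2 (step 6): P = [1, 2, 8] / [3, 5] / [7];  Q = [1, 3, 5] / [2, 4] / [6]
  Insert 9 (step 7): P = [1, 2, 8, 9] / [3, 5] / [7];  Q = [1, 3, 5, 7] / [2, 4] / [6]
  Insert 6 (step 8): P = [1, 2, 6, 9] / [3, 5, 8] / [7];  Q = [1, 3, 5, 7] / [2, 4, 8] / [6]
  Insert 4 (step 9): P = [1, 2, 4, 9] / [3, 5, 6] / [7, 8];  Q = [1, 3, 5, 7] / [2, 4, 8] / [6, 9]
Final shape: (4, 3, 2).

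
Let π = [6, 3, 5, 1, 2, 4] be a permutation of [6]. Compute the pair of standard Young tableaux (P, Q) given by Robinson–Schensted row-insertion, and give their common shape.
P = [1, 2, 4] / [3, 5] / [6];  Q = [1, 3, 6] / [2, 5] / [4];  common shape = (3, 2, 1)

Row-insert the values π_1, π_2, … into P one at a time, bumping the leftmost entry strictly greater than the inserted value down to the next row. The recording tableau Q records, in position (i, j), the step at which that cell was added to P.
  Insert 6 (step 1): P = [6];  Q = [1]
  Insert 3 (step 2): P = [3] / [6];  Q = [1] / [2]
  Insert 5 (step 3): P = [3, 5] / [6];  Q = [1, 3] / [2]
  Insert 1 (step 4): P = [1, 5] / [3] / [6];  Q = [1, 3] / [2] / [4]
  Insert 2 (step 5): P = [1, 2] / [3, 5] / [6];  Q = [1, 3] / [2, 5] / [4]
  Insert 4 (step 6): P = [1, 2, 4] / [3, 5] / [6];  Q = [1, 3, 6] / [2, 5] / [4]
Final shape: (3, 2, 1).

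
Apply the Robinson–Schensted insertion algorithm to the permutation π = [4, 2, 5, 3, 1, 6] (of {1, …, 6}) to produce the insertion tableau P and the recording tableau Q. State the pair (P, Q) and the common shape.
P = [1, 3, 6] / [2, 5] / [4];  Q = [1, 3, 6] / [2, 4] / [5];  common shape = (3, 2, 1)

Row-insert the values π_1, π_2, … into P one at a time, bumping the leftmost entry strictly greater than the inserted value down to the next row. The recording tableau Q records, in position (i, j), the step at which that cell was added to P.
  Insert 4 (step 1): P = [4];  Q = [1]
  Insert 2 (step 2): P = [2] / [4];  Q = [1] / [2]
  Insert 5 (step 3): P = [2, 5] / [4];  Q = [1, 3] / [2]
  Insert 3 (step 4): P = [2, 3] / [4, 5];  Q = [1, 3] / [2, 4]
  Insert 1 (step 5): P = [1, 3] / [2, 5] / [4];  Q = [1, 3] / [2, 4] / [5]
  Insert 6 (step 6): P = [1, 3, 6] / [2, 5] / [4];  Q = [1, 3, 6] / [2, 4] / [5]
Final shape: (3, 2, 1).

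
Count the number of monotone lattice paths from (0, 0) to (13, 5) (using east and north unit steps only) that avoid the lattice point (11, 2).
Number of paths = 7788

Total paths from (0, 0) to (13, 5): C(18, 13) = 8568. Paths through (11, 2): (paths (0, 0) → (11, 2)) × (paths (11, 2) → (13, 5)) = C(13, 11) · C(5, 2) = 78 · 10 = 780. Avoidance count = 8568 − 780 = 7788.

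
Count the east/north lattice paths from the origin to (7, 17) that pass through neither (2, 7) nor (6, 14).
Number of paths = 130476

Inclusion–exclusion. Total paths: C(24, 7) = 346104. Through P₁: C(9, 2)·C(15, 5) = 108108. Through P₂: C(20, 6)·C(4, 1) = 155040. Since P₁ is strictly southwest of P₂, a monotone path through both must visit P₁ then P₂; paths through both = C(9, 2)·C(11, 4)·C(4, 1) = 47520. Avoid both = 346104 − 108108 − 155040 + 47520 = 130476.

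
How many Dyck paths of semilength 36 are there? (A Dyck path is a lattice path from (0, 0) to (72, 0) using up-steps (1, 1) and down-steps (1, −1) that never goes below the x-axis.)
C_36 = 11959798385860453492

These Dyck paths are counted by the Catalan number C_n = (1/(n + 1)) · C(2n, n). For n = 36: C_36 = (1/37) · C(72, 36) = 442512540276836779204/37 = 11959798385860453492.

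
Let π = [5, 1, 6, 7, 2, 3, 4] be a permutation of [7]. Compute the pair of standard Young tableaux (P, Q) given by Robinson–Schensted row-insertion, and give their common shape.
P = [1, 2, 3, 4] / [5, 6, 7];  Q = [1, 3, 4, 7] / [2, 5, 6];  common shape = (4, 3)

Row-insert the values π_1, π_2, … into P one at a time, bumping the leftmost entry strictly greater than the inserted value down to the next row. The recording tableau Q records, in position (i, j), the step at which that cell was added to P.
  Insert 5 (step 1): P = [5];  Q = [1]
  Insert 1 (step 2): P = [1] / [5];  Q = [1] / [2]
  Insert 6 (step 3): P = [1, 6] / [5];  Q = [1, 3] / [2]
  Insert 7 (step 4): P = [1, 6, 7] / [5];  Q = [1, 3, 4] / [2]
  Insert 2 (step 5): P = [1, 2, 7] / [5, 6];  Q = [1, 3, 4] / [2, 5]
  Insert 3 (step 6): P = [1, 2, 3] / [5, 6, 7];  Q = [1, 3, 4] / [2, 5, 6]
  Insert 4 (step 7): P = [1, 2, 3, 4] / [5, 6, 7];  Q = [1, 3, 4, 7] / [2, 5, 6]
Final shape: (4, 3).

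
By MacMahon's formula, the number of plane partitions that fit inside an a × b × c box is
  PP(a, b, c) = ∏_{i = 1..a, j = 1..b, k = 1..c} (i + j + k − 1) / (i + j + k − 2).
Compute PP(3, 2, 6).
PP(3, 2, 6) = 2520

Evaluate the triple product over i = 1..3, j = 1..2, k = 1..6. The factors are (2/1) · (3/2) · (4/3) · (5/4) · (6/5) · (7/6) · (3/2) · (4/3) · … (36 factors total). The numerators and denominators telescope so the product is an integer; carrying out the multiplication exactly gives PP(3, 2, 6) = 2520.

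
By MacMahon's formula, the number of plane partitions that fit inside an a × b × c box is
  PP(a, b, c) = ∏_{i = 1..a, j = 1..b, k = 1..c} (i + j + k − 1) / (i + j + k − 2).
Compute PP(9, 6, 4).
PP(9, 6, 4) = 559299781040

Evaluate the triple product over i = 1..9, j = 1..6, k = 1..4. The factors are (2/1) · (3/2) · (4/3) · (5/4) · (3/2) · (4/3) · (5/4) · (6/5) · … (216 factors total). The numerators and denominators telescope so the product is an integer; carrying out the multiplication exactly gives PP(9, 6, 4) = 559299781040.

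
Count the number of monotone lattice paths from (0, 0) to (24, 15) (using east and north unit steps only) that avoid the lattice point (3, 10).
Number of paths = 25122027580

Total paths from (0, 0) to (24, 15): C(39, 24) = 25140840660. Paths through (3, 10): (paths (0, 0) → (3, 10)) × (paths (3, 10) → (24, 15)) = C(13, 3) · C(26, 21) = 286 · 65780 = 18813080. Avoidance count = 25140840660 − 18813080 = 25122027580.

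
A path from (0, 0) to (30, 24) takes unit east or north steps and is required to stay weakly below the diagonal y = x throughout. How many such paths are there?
Number of paths = 316729578421620

By the reflection principle (André's argument), the number of monotone paths to (30, 24) with n ≤ m that never go above y = x is C(54, 30) − C(54, 31) = 1402659561581460 − 1085929983159840 = 316729578421620.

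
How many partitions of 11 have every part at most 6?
p(11, parts ≤ 6) = 44

Partitions of 11 with all parts ≤ 6: 6+5, 6+4+1, 6+3+2, 6+3+1+1, 6+2+2+1, 6+2+1+1+1, 6+1+1+1+1+1, 5+5+1, 5+4+2, 5+4+1+1, 5+3+3, 5+3+2+1, 5+3+1+1+1, 5+2+2+2, 5+2+2+1+1, 5+2+1+1+1+1, 5+1+1+1+1+1+1, 4+4+3, 4+4+2+1, 4+4+1+1+1, 4+3+3+1, 4+3+2+2, 4+3+2+1+1, 4+3+1+1+1+1, 4+2+2+2+1, 4+2+2+1+1+1, 4+2+1+1+1+1+1, 4+1+1+1+1+1+1+1, 3+3+3+2, 3+3+3+1+1, … (44 total). Count = 44.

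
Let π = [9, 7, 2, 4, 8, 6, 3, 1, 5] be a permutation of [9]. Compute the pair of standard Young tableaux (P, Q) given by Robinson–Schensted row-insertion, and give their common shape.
P = [1, 3, 5] / [2, 6] / [4, 8] / [7] / [9];  Q = [1, 4, 5] / [2, 6] / [3, 9] / [7] / [8];  common shape = (3, 2, 2, 1, 1)

Row-insert the values π_1, π_2, … into P one at a time, bumping the leftmost entry strictly greater than the inserted value down to the next row. The recording tableau Q records, in position (i, j), the step at which that cell was added to P.
  Insert 9 (step 1): P = [9];  Q = [1]
  Insert 7 (step 2): P = [7] / [9];  Q = [1] / [2]
  Insert 2 (step 3): P = [2] / [7] / [9];  Q = [1] / [2] / [3]
  Insert 4 (step 4): P = [2, 4] / [7] / [9];  Q = [1, 4] / [2] / [3]
  Insert 8 (step 5): P = [2, 4, 8] / [7] / [9];  Q = [1, 4, 5] / [2] / [3]
  Insert 6 (step 6): P = [2, 4, 6] / [7, 8] / [9];  Q = [1, 4, 5] / [2, 6] / [3]
  Insert 3 (step 7): P = [2, 3, 6] / [4, 8] / [7] / [9];  Q = [1, 4, 5] / [2, 6] / [3] / [7]
  Insert 1 (step 8): P = [1, 3, 6] / [2, 8] / [4] / [7] / [9];  Q = [1, 4, 5] / [2, 6] / [3] / [7] / [8]
  Insert 5 (step 9): P = [1, 3, 5] / [2, 6] / [4, 8] / [7] / [9];  Q = [1, 4, 5] / [2, 6] / [3, 9] / [7] / [8]
Final shape: (3, 2, 2, 1, 1).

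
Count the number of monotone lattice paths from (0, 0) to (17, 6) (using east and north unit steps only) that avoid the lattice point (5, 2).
Number of paths = 62727

Total paths from (0, 0) to (17, 6): C(23, 17) = 100947. Paths through (5, 2): (paths (0, 0) → (5, 2)) × (paths (5, 2) → (17, 6)) = C(7, 5) · C(16, 12) = 21 · 1820 = 38220. Avoidance count = 100947 − 38220 = 62727.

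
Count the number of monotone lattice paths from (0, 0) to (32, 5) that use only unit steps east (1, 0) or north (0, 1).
Number of paths = 435897

A monotone lattice path from (0, 0) to (32, 5) consists of 32 east steps and 5 north steps in some order, so it is determined by which 32 of the 37 steps are east. The count is C(37, 32) = 435897.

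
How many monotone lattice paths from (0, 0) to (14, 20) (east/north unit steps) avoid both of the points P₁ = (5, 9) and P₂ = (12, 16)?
Number of paths = 702456355

Inclusion–exclusion. Total paths: C(34, 14) = 1391975640. Through P₁: C(14, 5)·C(20, 9) = 336255920. Through P₂: C(28, 12)·C(6, 2) = 456326325. Since P₁ is strictly southwest of P₂, a monotone path through both must visit P₁ then P₂; paths through both = C(14, 5)·C(14, 7)·C(6, 2) = 103062960. Avoid both = 1391975640 − 336255920 − 456326325 + 103062960 = 702456355.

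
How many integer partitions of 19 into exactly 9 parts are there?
p(19, 9 parts) = 41

Partitions of n into exactly k parts are in bijection with partitions of n − k into at most k parts (subtract 1 from each part). So p(19, exactly 9) = p(10, parts ≤ 9). Computing via the recurrence p(m, j) = p(m, j−1) + p(m−j, j) gives 41.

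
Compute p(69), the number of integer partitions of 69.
p(69) = 3554345

Compute p(n) via the recurrence p(n, m) = p(n, m−1) + p(n−m, m), where p(n, m) counts partitions of n with all parts ≤ m and p(n) = p(n, n). The base cases are p(0, m) = 1 and p(n, 0) = 0 for n > 0. Filling the table yields p(69) = 3554345. (Euler's pentagonal recurrence is an alternative.)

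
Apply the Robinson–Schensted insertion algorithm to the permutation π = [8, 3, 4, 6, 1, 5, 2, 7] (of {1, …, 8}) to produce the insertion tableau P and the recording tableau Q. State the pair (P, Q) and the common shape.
P = [1, 2, 5, 7] / [3, 4] / [6] / [8];  Q = [1, 3, 4, 8] / [2, 6] / [5] / [7];  common shape = (4, 2, 1, 1)

Row-insert the values π_1, π_2, … into P one at a time, bumping the leftmost entry strictly greater than the inserted value down to the next row. The recording tableau Q records, in position (i, j), the step at which that cell was added to P.
  Insert 8 (step 1): P = [8];  Q = [1]
  Insert 3 (step 2): P = [3] / [8];  Q = [1] / [2]
  Insert 4 (step 3): P = [3, 4] / [8];  Q = [1, 3] / [2]
  Insert 6 (step 4): P = [3, 4, 6] / [8];  Q = [1, 3, 4] / [2]
  Insert 1 (step 5): P = [1, 4, 6] / [3] / [8];  Q = [1, 3, 4] / [2] / [5]
  Insert 5 (step 6): P = [1, 4, 5] / [3, 6] / [8];  Q = [1, 3, 4] / [2, 6] / [5]
  Insert 2 (step 7): P = [1, 2, 5] / [3, 4] / [6] / [8];  Q = [1, 3, 4] / [2, 6] / [5] / [7]
  Insert 7 (step 8): P = [1, 2, 5, 7] / [3, 4] / [6] / [8];  Q = [1, 3, 4, 8] / [2, 6] / [5] / [7]
Final shape: (4, 2, 1, 1).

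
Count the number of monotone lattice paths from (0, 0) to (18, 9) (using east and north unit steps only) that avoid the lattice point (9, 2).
Number of paths = 4057625

Total paths from (0, 0) to (18, 9): C(27, 18) = 4686825. Paths through (9, 2): (paths (0, 0) → (9, 2)) × (paths (9, 2) → (18, 9)) = C(11, 9) · C(16, 9) = 55 · 11440 = 629200. Avoidance count = 4686825 − 629200 = 4057625.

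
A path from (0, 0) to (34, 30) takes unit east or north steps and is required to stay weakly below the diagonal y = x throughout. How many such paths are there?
Number of paths = 231469715790049632

By the reflection principle (André's argument), the number of monotone paths to (34, 30) with n ≤ m that never go above y = x is C(64, 34) − C(64, 35) = 1620288010530347424 − 1388818294740297792 = 231469715790049632.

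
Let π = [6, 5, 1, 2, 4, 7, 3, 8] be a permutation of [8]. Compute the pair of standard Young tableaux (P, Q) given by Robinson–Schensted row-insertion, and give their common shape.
P = [1, 2, 3, 7, 8] / [4] / [5] / [6];  Q = [1, 4, 5, 6, 8] / [2] / [3] / [7];  common shape = (5, 1, 1, 1)

Row-insert the values π_1, π_2, … into P one at a time, bumping the leftmost entry strictly greater than the inserted value down to the next row. The recording tableau Q records, in position (i, j), the step at which that cell was added to P.
  Insert 6 (step 1): P = [6];  Q = [1]
  Insert 5 (step 2): P = [5] / [6];  Q = [1] / [2]
  Insert 1 (step 3): P = [1] / [5] / [6];  Q = [1] / [2] / [3]
  Insert 2 (step 4): P = [1, 2] / [5] / [6];  Q = [1, 4] / [2] / [3]
  Insert 4 (step 5): P = [1, 2, 4] / [5] / [6];  Q = [1, 4, 5] / [2] / [3]
  Insert 7 (step 6): P = [1, 2, 4, 7] / [5] / [6];  Q = [1, 4, 5, 6] / [2] / [3]
  Insert 3 (step 7): P = [1, 2, 3, 7] / [4] / [5] / [6];  Q = [1, 4, 5, 6] / [2] / [3] / [7]
  Insert 8 (step 8): P = [1, 2, 3, 7, 8] / [4] / [5] / [6];  Q = [1, 4, 5, 6, 8] / [2] / [3] / [7]
Final shape: (5, 1, 1, 1).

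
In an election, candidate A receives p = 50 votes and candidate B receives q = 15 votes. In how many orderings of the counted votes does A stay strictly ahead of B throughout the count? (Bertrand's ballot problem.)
Strict-lead orderings = 111663299903904

Total orderings of the 65 votes with 50 for A: C(65, 50) = 207374699821536. By the Bertrand ballot formula (Cycle Lemma / reflection principle), the number of orderings in which A is strictly ahead of B throughout is (p − q)/(p + q) · C(p + q, p) = (50 − 15)/(50 + 15) · 207374699821536 = 111663299903904.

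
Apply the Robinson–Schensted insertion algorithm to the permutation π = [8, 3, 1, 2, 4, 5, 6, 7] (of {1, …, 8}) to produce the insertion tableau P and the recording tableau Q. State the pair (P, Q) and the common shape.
P = [1, 2, 4, 5, 6, 7] / [3] / [8];  Q = [1, 4, 5, 6, 7, 8] / [2] / [3];  common shape = (6, 1, 1)

Row-insert the values π_1, π_2, … into P one at a time, bumping the leftmost entry strictly greater than the inserted value down to the next row. The recording tableau Q records, in position (i, j), the step at which that cell was added to P.
  Insert 8 (step 1): P = [8];  Q = [1]
  Insert 3 (step 2): P = [3] / [8];  Q = [1] / [2]
  Insert 1 (step 3): P = [1] / [3] / [8];  Q = [1] / [2] / [3]
  Insert 2 (step 4): P = [1, 2] / [3] / [8];  Q = [1, 4] / [2] / [3]
  Insert 4 (step 5): P = [1, 2, 4] / [3] / [8];  Q = [1, 4, 5] / [2] / [3]
  Insert 5 (step 6): P = [1, 2, 4, 5] / [3] / [8];  Q = [1, 4, 5, 6] / [2] / [3]
  Insert 6 (step 7): P = [1, 2, 4, 5, 6] / [3] / [8];  Q = [1, 4, 5, 6, 7] / [2] / [3]
  Insert 7 (step 8): P = [1, 2, 4, 5, 6, 7] / [3] / [8];  Q = [1, 4, 5, 6, 7, 8] / [2] / [3]
Final shape: (6, 1, 1).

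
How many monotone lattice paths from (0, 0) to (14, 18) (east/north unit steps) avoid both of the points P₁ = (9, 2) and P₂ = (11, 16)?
Number of paths = 340003455

Inclusion–exclusion. Total paths: C(32, 14) = 471435600. Through P₁: C(11, 9)·C(21, 5) = 1119195. Through P₂: C(27, 11)·C(5, 3) = 130378950. Since P₁ is strictly southwest of P₂, a monotone path through both must visit P₁ then P₂; paths through both = C(11, 9)·C(16, 2)·C(5, 3) = 66000. Avoid both = 471435600 − 1119195 − 130378950 + 66000 = 340003455.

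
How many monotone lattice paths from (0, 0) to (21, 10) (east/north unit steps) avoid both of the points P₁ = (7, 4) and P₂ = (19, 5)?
Number of paths = 30758871

Inclusion–exclusion. Total paths: C(31, 21) = 44352165. Through P₁: C(11, 7)·C(20, 14) = 12790800. Through P₂: C(24, 19)·C(7, 2) = 892584. Since P₁ is strictly southwest of P₂, a monotone path through both must visit P₁ then P₂; paths through both = C(11, 7)·C(13, 12)·C(7, 2) = 90090. Avoid both = 44352165 − 12790800 − 892584 + 90090 = 30758871.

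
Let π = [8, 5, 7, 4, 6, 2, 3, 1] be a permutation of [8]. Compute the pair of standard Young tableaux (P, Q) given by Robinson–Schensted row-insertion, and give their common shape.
P = [1, 3] / [2, 6] / [4, 7] / [5] / [8];  Q = [1, 3] / [2, 5] / [4, 7] / [6] / [8];  common shape = (2, 2, 2, 1, 1)

Row-insert the values π_1, π_2, … into P one at a time, bumping the leftmost entry strictly greater than the inserted value down to the next row. The recording tableau Q records, in position (i, j), the step at which that cell was added to P.
  Insert 8 (step 1): P = [8];  Q = [1]
  Insert 5 (step 2): P = [5] / [8];  Q = [1] / [2]
  Insert 7 (step 3): P = [5, 7] / [8];  Q = [1, 3] / [2]
  Insert 4 (step 4): P = [4, 7] / [5] / [8];  Q = [1, 3] / [2] / [4]
  Insert 6 (step 5): P = [4, 6] / [5, 7] / [8];  Q = [1, 3] / [2, 5] / [4]
  Insert 2 (step 6): P = [2, 6] / [4, 7] / [5] / [8];  Q = [1, 3] / [2, 5] / [4] / [6]
  Insert 3 (step 7): P = [2, 3] / [4, 6] / [5, 7] / [8];  Q = [1, 3] / [2, 5] / [4, 7] / [6]
  Insert 1 (step 8): P = [1, 3] / [2, 6] / [4, 7] / [5] / [8];  Q = [1, 3] / [2, 5] / [4, 7] / [6] / [8]
Final shape: (2, 2, 2, 1, 1).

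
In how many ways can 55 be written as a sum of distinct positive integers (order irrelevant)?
q(55) = 6378

A partition into distinct parts is a strictly decreasing sequence summing to n. The recurrence d(n, m) = d(n, m−1) + d(n−m, m−1) (use part m at most once) with q(n) = d(n, n) gives q(55) = 6378. (Euler's theorem: # distinct-part partitions = # odd-part partitions.)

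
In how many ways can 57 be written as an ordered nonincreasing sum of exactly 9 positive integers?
p(57, 9 parts) = 36347

Partitions of n into exactly k parts are in bijection with partitions of n − k into at most k parts (subtract 1 from each part). So p(57, exactly 9) = p(48, parts ≤ 9). Computing via the recurrence p(m, j) = p(m, j−1) + p(m−j, j) gives 36347.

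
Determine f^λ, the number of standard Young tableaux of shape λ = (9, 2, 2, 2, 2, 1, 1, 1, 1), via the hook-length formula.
# SYT of shape (9, 2, 2, 2, 2, 1, 1, 1, 1) = 28528500

Hook-length formula: f^λ = n! / Π hook(c), product over all cells c of the Young diagram. For λ = (9, 2, 2, 2, 2, 1, 1, 1, 1), n = 21 boxes. Hook lengths by row (left-to-right, top-to-bottom): [17, 12, 7, 6, 5, 4, 3, 2, 1]; [9, 4]; [8, 3]; [7, 2]; [6, 1]; [4]; [3]; [2]; [1]. Product of hooks = 1790873763840. So f^λ = 21! / 1790873763840 = 51090942171709440000 / 1790873763840 = 28528500.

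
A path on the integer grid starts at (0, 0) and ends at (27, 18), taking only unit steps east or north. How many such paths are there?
Number of paths = 1715884494940

A monotone lattice path from (0, 0) to (27, 18) consists of 27 east steps and 18 north steps in some order, so it is determined by which 27 of the 45 steps are east. The count is C(45, 27) = 1715884494940.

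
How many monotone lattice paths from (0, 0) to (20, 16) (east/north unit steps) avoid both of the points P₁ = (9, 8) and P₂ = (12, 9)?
Number of paths = 4204773540

Inclusion–exclusion. Total paths: C(36, 20) = 7307872110. Through P₁: C(17, 9)·C(19, 11) = 1837398420. Through P₂: C(21, 12)·C(15, 8) = 1891439550. Since P₁ is strictly southwest of P₂, a monotone path through both must visit P₁ then P₂; paths through both = C(17, 9)·C(4, 3)·C(15, 8) = 625739400. Avoid both = 7307872110 − 1837398420 − 1891439550 + 625739400 = 4204773540.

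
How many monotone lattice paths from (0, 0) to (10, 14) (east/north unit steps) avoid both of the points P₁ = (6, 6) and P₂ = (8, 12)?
Number of paths = 903288

Inclusion–exclusion. Total paths: C(24, 10) = 1961256. Through P₁: C(12, 6)·C(12, 4) = 457380. Through P₂: C(20, 8)·C(4, 2) = 755820. Since P₁ is strictly southwest of P₂, a monotone path through both must visit P₁ then P₂; paths through both = C(12, 6)·C(8, 2)·C(4, 2) = 155232. Avoid both = 1961256 − 457380 − 755820 + 155232 = 903288.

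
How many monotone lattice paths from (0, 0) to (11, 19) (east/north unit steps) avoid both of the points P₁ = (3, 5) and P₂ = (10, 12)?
Number of paths = 33084548

Inclusion–exclusion. Total paths: C(30, 11) = 54627300. Through P₁: C(8, 3)·C(22, 8) = 17907120. Through P₂: C(22, 10)·C(8, 1) = 5173168. Since P₁ is strictly southwest of P₂, a monotone path through both must visit P₁ then P₂; paths through both = C(8, 3)·C(14, 7)·C(8, 1) = 1537536. Avoid both = 54627300 − 17907120 − 5173168 + 1537536 = 33084548.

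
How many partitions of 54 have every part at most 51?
p(54, parts ≤ 51) = 386151

Use the recurrence p(n, m) = p(n, m−1) + p(n−m, m): either the largest part is < m (count p(n, m−1)) or the largest part is exactly m (remove one copy of m, count p(n−m, m)). With p(0, ·) = 1 this gives p(54, parts ≤ 51) = 386151. (By conjugating Young diagrams, this also counts partitions of 54 into at most 51 parts.)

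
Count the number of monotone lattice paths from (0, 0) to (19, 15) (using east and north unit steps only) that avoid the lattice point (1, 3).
Number of paths = 1509994620

Total paths from (0, 0) to (19, 15): C(34, 19) = 1855967520. Paths through (1, 3): (paths (0, 0) → (1, 3)) × (paths (1, 3) → (19, 15)) = C(4, 1) · C(30, 18) = 4 · 86493225 = 345972900. Avoidance count = 1855967520 − 345972900 = 1509994620.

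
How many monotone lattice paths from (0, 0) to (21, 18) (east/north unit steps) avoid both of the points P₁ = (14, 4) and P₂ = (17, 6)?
Number of paths = 61875295650

Inclusion–exclusion. Total paths: C(39, 21) = 62359143990. Through P₁: C(18, 14)·C(21, 7) = 355816800. Through P₂: C(23, 17)·C(16, 4) = 183723540. Since P₁ is strictly southwest of P₂, a monotone path through both must visit P₁ then P₂; paths through both = C(18, 14)·C(5, 3)·C(16, 4) = 55692000. Avoid both = 62359143990 − 355816800 − 183723540 + 55692000 = 61875295650.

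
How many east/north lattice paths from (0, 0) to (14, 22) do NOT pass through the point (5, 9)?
Number of paths = 2800462360

Total paths from (0, 0) to (14, 22): C(36, 14) = 3796297200. Paths through (5, 9): (paths (0, 0) → (5, 9)) × (paths (5, 9) → (14, 22)) = C(14, 5) · C(22, 9) = 2002 · 497420 = 995834840. Avoidance count = 3796297200 − 995834840 = 2800462360.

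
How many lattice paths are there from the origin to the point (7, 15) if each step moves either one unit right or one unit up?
Number of paths = 170544

A monotone lattice path from (0, 0) to (7, 15) consists of 7 east steps and 15 north steps in some order, so it is determined by which 7 of the 22 steps are east. The count is C(22, 7) = 170544.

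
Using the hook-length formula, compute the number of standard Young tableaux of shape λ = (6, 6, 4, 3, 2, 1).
# SYT of shape (6, 6, 4, 3, 2, 1) = 2979744768

Hook-length formula: f^λ = n! / Π hook(c), product over all cells c of the Young diagram. For λ = (6, 6, 4, 3, 2, 1), n = 22 boxes. Hook lengths by row (left-to-right, top-to-bottom): [11, 9, 7, 5, 3, 2]; [10, 8, 6, 4, 2, 1]; [7, 5, 3, 1]; [5, 3, 1]; [3, 1]; [1]. Product of hooks = 377213760000. So f^λ = 22! / 377213760000 = 1124000727777607680000 / 377213760000 = 2979744768.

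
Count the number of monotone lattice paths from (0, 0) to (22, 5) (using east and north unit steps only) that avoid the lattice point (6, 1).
Number of paths = 46815

Total paths from (0, 0) to (22, 5): C(27, 22) = 80730. Paths through (6, 1): (paths (0, 0) → (6, 1)) × (paths (6, 1) → (22, 5)) = C(7, 6) · C(20, 16) = 7 · 4845 = 33915. Avoidance count = 80730 − 33915 = 46815.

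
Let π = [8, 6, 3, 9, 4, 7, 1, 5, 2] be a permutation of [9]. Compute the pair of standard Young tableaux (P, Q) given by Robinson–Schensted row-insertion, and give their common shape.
P = [1, 2, 5] / [3, 4] / [6, 7] / [8, 9];  Q = [1, 4, 6] / [2, 5] / [3, 8] / [7, 9];  common shape = (3, 2, 2, 2)

Row-insert the values π_1, π_2, … into P one at a time, bumping the leftmost entry strictly greater than the inserted value down to the next row. The recording tableau Q records, in position (i, j), the step at which that cell was added to P.
  Insert 8 (step 1): P = [8];  Q = [1]
  Insert 6 (step 2): P = [6] / [8];  Q = [1] / [2]
  Insert 3 (step 3): P = [3] / [6] / [8];  Q = [1] / [2] / [3]
  Insert 9 (step 4): P = [3, 9] / [6] / [8];  Q = [1, 4] / [2] / [3]
  Insert 4 (step 5): P = [3, 4] / [6, 9] / [8];  Q = [1, 4] / [2, 5] / [3]
  Insert 7 (step 6): P = [3, 4, 7] / [6, 9] / [8];  Q = [1, 4, 6] / [2, 5] / [3]
  Insert 1 (step 7): P = [1, 4, 7] / [3, 9] / [6] / [8];  Q = [1, 4, 6] / [2, 5] / [3] / [7]
  Insert 5 (step 8): P = [1, 4, 5] / [3, 7] / [6, 9] / [8];  Q = [1, 4, 6] / [2, 5] / [3, 8] / [7]
  Insert 2 (step 9): P = [1, 2, 5] / [3, 4] / [6, 7] / [8, 9];  Q = [1, 4, 6] / [2, 5] / [3, 8] / [7, 9]
Final shape: (3, 2, 2, 2).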